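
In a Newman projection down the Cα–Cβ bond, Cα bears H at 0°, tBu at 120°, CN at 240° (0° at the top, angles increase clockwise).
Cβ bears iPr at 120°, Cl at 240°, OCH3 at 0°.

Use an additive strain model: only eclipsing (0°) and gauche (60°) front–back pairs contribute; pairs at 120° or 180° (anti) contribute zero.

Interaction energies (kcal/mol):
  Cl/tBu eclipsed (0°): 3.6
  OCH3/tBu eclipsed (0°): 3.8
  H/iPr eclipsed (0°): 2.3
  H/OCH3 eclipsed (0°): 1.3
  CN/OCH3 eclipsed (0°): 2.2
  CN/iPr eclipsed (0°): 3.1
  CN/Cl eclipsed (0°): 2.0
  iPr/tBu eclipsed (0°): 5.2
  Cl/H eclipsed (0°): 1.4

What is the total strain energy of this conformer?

8.5 kcal/mol

This conformer (eclipsed): H–OCH3 eclipsed, tBu–iPr eclipsed, CN–Cl eclipsed; 1.3 + 5.2 + 2.0 = 8.5 kcal/mol.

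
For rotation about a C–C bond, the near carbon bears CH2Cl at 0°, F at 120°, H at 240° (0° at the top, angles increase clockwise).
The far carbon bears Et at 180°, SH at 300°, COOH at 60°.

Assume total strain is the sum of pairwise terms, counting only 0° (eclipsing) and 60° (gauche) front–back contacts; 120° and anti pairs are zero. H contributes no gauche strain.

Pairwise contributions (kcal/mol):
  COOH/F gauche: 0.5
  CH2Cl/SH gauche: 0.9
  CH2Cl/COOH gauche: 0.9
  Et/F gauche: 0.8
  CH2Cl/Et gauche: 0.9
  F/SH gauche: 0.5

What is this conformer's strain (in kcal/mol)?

3.1 kcal/mol

This conformer (staggered): CH2Cl(0°)/SH(300°) gauche 0.9; CH2Cl(0°)/COOH(60°) gauche 0.9; F(120°)/Et(180°) gauche 0.8; F(120°)/COOH(60°) gauche 0.5 → 3.1 kcal/mol.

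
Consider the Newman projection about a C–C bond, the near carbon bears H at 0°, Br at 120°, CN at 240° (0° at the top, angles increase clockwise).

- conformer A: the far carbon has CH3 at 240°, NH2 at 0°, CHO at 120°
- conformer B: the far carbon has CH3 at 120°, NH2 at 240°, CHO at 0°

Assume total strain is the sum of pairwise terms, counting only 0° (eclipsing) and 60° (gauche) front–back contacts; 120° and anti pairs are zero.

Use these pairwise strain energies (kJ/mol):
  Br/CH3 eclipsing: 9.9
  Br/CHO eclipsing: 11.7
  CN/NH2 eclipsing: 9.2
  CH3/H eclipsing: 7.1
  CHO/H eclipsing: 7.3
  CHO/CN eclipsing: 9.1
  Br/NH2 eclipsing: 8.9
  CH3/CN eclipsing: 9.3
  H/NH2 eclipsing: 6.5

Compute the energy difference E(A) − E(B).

+1.1 kJ/mol

A (eclipsed): H–NH2 eclipsed, Br–CHO eclipsed, CN–CH3 eclipsed; 6.5 + 11.7 + 9.3 = 27.5 kJ/mol.
B (eclipsed): H–CHO eclipsed, Br–CH3 eclipsed, CN–NH2 eclipsed; 7.3 + 9.9 + 9.2 = 26.4 kJ/mol.
E(A) − E(B) = 27.5 − 26.4 = +1.1 kJ/mol.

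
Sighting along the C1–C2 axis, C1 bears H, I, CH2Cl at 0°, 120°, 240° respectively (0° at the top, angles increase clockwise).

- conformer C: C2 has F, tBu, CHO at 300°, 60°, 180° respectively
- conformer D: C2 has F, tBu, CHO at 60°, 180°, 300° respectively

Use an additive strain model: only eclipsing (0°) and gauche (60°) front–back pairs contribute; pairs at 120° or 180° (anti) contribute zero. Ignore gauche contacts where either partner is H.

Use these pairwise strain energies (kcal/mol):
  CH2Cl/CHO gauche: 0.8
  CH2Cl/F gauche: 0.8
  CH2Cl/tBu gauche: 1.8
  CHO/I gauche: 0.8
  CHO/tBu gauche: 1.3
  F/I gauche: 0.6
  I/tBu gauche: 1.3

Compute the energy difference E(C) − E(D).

C (staggered): I(120°)/tBu(60°) gauche 1.3; I(120°)/CHO(180°) gauche 0.8; CH2Cl(240°)/F(300°) gauche 0.8; CH2Cl(240°)/CHO(180°) gauche 0.8 → 3.7 kcal/mol.
D (staggered): I(120°)/F(60°) gauche 0.6; I(120°)/tBu(180°) gauche 1.3; CH2Cl(240°)/tBu(180°) gauche 1.8; CH2Cl(240°)/CHO(300°) gauche 0.8 → 4.5 kcal/mol.
E(C) − E(D) = 3.7 − 4.5 = -0.8 kcal/mol.

-0.8 kcal/mol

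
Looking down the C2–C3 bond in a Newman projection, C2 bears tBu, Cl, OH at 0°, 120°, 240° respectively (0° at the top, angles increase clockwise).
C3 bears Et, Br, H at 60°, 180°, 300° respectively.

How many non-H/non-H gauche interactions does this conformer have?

Non-H gauche pairs: tBu(0°)/Et(60°); Cl(120°)/Et(60°); Cl(120°)/Br(180°); OH(240°)/Br(180°) — 4 interactions.

4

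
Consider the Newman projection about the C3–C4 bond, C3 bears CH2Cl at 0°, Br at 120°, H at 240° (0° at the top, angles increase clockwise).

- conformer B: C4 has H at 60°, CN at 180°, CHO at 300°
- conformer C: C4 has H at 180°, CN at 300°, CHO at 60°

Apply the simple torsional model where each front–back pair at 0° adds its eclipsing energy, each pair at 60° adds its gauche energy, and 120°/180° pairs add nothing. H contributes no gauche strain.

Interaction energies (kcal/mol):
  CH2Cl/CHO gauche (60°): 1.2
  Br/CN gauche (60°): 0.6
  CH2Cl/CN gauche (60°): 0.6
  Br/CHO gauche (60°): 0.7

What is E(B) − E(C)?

B (staggered): CH2Cl(0°)/CHO(300°) gauche 1.2; Br(120°)/CN(180°) gauche 0.6 → 1.8 kcal/mol.
C (staggered): CH2Cl(0°)/CN(300°) gauche 0.6; CH2Cl(0°)/CHO(60°) gauche 1.2; Br(120°)/CHO(60°) gauche 0.7 → 2.5 kcal/mol.
E(B) − E(C) = 1.8 − 2.5 = -0.7 kcal/mol.

-0.7 kcal/mol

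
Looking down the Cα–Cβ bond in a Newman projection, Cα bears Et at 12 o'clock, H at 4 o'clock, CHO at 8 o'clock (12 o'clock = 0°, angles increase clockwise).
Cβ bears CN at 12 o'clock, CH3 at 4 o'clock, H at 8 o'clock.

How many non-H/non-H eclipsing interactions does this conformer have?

1

Non-H eclipsing pairs: Et(0°)/CN(0°) — 1 interaction.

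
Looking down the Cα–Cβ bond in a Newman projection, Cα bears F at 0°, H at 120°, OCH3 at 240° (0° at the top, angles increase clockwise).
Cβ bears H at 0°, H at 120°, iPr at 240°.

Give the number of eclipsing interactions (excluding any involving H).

Non-H eclipsing pairs: OCH3(240°)/iPr(240°) — 1 interaction.

1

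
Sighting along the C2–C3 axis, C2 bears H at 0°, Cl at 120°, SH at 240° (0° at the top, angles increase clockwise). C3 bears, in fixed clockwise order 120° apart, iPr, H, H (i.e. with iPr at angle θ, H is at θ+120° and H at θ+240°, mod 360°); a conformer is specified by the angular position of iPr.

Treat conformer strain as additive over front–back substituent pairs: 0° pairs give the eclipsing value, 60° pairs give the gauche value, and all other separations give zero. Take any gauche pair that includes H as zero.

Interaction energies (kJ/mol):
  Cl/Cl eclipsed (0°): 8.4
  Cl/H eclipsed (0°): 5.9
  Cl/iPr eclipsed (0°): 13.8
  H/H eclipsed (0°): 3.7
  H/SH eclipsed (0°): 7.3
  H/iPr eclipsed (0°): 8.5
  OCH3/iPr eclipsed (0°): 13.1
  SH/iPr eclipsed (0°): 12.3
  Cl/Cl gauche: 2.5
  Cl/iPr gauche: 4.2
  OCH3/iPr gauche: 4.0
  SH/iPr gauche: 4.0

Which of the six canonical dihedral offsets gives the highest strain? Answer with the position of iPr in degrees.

iPr at 0° (eclipsed): H(0°)/iPr(0°) eclipsed 8.5; Cl(120°)/H(120°) eclipsed 5.9; SH(240°)/H(240°) eclipsed 7.3 → 21.7 kJ/mol.
iPr at 60° (staggered): Cl(120°)/iPr(60°) gauche 4.2 → 4.2 kJ/mol.
iPr at 120° (eclipsed): H(0°)/H(0°) eclipsed 3.7; Cl(120°)/iPr(120°) eclipsed 13.8; SH(240°)/H(240°) eclipsed 7.3 → 24.8 kJ/mol.
iPr at 180° (staggered): Cl(120°)/iPr(180°) gauche 4.2; SH(240°)/iPr(180°) gauche 4.0 → 8.2 kJ/mol.
iPr at 240° (eclipsed): H(0°)/H(0°) eclipsed 3.7; Cl(120°)/H(120°) eclipsed 5.9; SH(240°)/iPr(240°) eclipsed 12.3 → 21.9 kJ/mol.
iPr at 300° (staggered): SH(240°)/iPr(300°) gauche 4.0 → 4.0 kJ/mol.
The maximum (24.8 kJ/mol) occurs with iPr at 120°.

120°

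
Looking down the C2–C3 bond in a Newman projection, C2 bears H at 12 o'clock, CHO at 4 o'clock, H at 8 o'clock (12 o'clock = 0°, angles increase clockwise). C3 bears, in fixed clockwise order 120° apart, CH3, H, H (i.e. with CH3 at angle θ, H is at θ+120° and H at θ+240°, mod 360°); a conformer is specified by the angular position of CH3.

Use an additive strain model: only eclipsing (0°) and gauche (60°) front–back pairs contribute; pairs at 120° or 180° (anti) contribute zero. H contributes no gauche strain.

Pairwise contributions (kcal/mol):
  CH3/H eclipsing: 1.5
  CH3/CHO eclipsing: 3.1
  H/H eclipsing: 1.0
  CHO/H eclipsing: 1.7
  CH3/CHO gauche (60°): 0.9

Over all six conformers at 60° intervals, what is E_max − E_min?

CH3 at 0° is eclipsed. H at 0° is eclipsed with CH3 at 0° (1.5); CHO at 120° is eclipsed with H at 120° (1.7); H at 240° is eclipsed with H at 240° (1.0). Total 4.2 kcal/mol.
CH3 at 60° is staggered. CHO at 120° is gauche with CH3 at 60° (0.9). Total 0.9 kcal/mol.
CH3 at 120° is eclipsed. H at 0° is eclipsed with H at 0° (1.0); CHO at 120° is eclipsed with CH3 at 120° (3.1); H at 240° is eclipsed with H at 240° (1.0). Total 5.1 kcal/mol.
CH3 at 180° is staggered. CHO at 120° is gauche with CH3 at 180° (0.9). Total 0.9 kcal/mol.
CH3 at 240° is eclipsed. H at 0° is eclipsed with H at 0° (1.0); CHO at 120° is eclipsed with H at 120° (1.7); H at 240° is eclipsed with CH3 at 240° (1.5). Total 4.2 kcal/mol.
CH3 at 300° (staggered): no non-H gauche contacts → 0.0 kcal/mol.
Max at 120° (5.1 kcal/mol), min at 300° (0.0 kcal/mol); barrier = 5.1 kcal/mol.

5.1 kcal/mol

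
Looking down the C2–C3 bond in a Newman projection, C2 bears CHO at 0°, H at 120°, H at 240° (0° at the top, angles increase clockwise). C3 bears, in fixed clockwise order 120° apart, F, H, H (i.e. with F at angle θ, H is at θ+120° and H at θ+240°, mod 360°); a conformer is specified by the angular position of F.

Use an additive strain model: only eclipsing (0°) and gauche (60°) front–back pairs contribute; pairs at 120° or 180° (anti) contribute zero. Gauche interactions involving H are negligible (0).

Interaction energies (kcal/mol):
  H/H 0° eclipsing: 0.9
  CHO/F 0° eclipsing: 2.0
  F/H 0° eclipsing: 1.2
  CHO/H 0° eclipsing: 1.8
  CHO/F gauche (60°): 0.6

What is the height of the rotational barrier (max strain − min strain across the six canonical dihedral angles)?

F at 0° is eclipsed. CHO at 0° is eclipsed with F at 0° (2.0); H at 120° is eclipsed with H at 120° (0.9); H at 240° is eclipsed with H at 240° (0.9). Total 3.8 kcal/mol.
F at 60° is staggered. CHO at 0° is gauche with F at 60° (0.6). Total 0.6 kcal/mol.
F at 120° is eclipsed. CHO at 0° is eclipsed with H at 0° (1.8); H at 120° is eclipsed with F at 120° (1.2); H at 240° is eclipsed with H at 240° (0.9). Total 3.9 kcal/mol.
F at 180° (staggered): no non-H gauche contacts → 0.0 kcal/mol.
F at 240° is eclipsed. CHO at 0° is eclipsed with H at 0° (1.8); H at 120° is eclipsed with H at 120° (0.9); H at 240° is eclipsed with F at 240° (1.2). Total 3.9 kcal/mol.
F at 300° is staggered. CHO at 0° is gauche with F at 300° (0.6). Total 0.6 kcal/mol.
Max at 120° (3.9 kcal/mol), min at 180° (0.0 kcal/mol); barrier = 3.9 kcal/mol.

3.9 kcal/mol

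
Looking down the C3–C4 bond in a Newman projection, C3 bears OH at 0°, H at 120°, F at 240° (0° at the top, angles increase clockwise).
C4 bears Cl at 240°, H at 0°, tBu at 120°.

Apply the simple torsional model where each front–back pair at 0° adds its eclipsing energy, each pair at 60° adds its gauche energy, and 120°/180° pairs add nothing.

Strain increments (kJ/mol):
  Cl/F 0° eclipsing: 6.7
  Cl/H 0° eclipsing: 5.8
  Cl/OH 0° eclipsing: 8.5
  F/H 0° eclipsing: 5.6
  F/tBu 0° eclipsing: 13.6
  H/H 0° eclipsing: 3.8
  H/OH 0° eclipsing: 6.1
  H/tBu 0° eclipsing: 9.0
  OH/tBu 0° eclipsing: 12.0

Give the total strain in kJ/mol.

21.8 kJ/mol

This conformer (eclipsed): OH(0°)/H(0°) eclipsed 6.1; H(120°)/tBu(120°) eclipsed 9.0; F(240°)/Cl(240°) eclipsed 6.7 → 21.8 kJ/mol.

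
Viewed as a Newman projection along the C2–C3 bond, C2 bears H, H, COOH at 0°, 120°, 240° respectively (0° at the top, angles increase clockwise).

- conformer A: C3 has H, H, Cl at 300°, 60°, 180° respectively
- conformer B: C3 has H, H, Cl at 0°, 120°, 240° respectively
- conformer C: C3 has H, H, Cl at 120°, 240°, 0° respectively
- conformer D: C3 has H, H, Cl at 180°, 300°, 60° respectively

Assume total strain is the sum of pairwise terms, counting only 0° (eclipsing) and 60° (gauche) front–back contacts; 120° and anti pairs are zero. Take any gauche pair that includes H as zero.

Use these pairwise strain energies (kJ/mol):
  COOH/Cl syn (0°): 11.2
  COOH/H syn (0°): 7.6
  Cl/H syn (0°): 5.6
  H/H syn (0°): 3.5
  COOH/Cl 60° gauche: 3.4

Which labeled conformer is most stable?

D

A (staggered): COOH(240°)/Cl(180°) gauche 3.4 → 3.4 kJ/mol.
B (eclipsed): H(0°)/H(0°) eclipsed 3.5; H(120°)/H(120°) eclipsed 3.5; COOH(240°)/Cl(240°) eclipsed 11.2 → 18.2 kJ/mol.
C (eclipsed): H(0°)/Cl(0°) eclipsed 5.6; H(120°)/H(120°) eclipsed 3.5; COOH(240°)/H(240°) eclipsed 7.6 → 16.7 kJ/mol.
D (staggered): no non-H gauche contacts → 0.0 kJ/mol.
D has the lowest total (0.0 kJ/mol).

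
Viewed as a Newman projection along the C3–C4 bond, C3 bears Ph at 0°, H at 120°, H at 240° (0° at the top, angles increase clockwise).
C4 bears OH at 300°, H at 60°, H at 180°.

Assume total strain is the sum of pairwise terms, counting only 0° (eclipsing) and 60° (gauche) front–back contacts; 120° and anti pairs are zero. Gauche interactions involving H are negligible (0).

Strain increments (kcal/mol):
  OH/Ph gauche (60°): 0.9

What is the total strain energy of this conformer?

This conformer is staggered. Ph at 0° is gauche with OH at 300° (0.9). Total 0.9 kcal/mol.

0.9 kcal/mol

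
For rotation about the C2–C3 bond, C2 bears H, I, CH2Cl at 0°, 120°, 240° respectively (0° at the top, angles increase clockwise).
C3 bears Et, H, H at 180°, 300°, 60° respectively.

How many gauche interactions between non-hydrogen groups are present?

Non-H gauche pairs: I(120°)/Et(180°); CH2Cl(240°)/Et(180°) — 2 interactions.

2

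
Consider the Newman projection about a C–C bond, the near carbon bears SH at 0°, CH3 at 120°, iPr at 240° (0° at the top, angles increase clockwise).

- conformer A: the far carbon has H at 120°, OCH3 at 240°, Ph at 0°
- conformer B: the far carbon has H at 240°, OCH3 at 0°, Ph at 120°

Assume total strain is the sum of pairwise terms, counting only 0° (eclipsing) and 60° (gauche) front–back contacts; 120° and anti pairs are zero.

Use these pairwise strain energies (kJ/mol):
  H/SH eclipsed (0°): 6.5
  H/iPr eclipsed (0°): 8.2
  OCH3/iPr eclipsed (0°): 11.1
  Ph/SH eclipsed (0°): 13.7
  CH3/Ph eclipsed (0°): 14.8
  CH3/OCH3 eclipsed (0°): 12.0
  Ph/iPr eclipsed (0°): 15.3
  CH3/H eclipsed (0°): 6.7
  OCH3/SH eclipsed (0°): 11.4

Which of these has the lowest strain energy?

A

A (eclipsed): SH(0°)/Ph(0°) eclipsed 13.7; CH3(120°)/H(120°) eclipsed 6.7; iPr(240°)/OCH3(240°) eclipsed 11.1 → 31.5 kJ/mol.
B (eclipsed): SH(0°)/OCH3(0°) eclipsed 11.4; CH3(120°)/Ph(120°) eclipsed 14.8; iPr(240°)/H(240°) eclipsed 8.2 → 34.4 kJ/mol.
A has the lowest total (31.5 kJ/mol).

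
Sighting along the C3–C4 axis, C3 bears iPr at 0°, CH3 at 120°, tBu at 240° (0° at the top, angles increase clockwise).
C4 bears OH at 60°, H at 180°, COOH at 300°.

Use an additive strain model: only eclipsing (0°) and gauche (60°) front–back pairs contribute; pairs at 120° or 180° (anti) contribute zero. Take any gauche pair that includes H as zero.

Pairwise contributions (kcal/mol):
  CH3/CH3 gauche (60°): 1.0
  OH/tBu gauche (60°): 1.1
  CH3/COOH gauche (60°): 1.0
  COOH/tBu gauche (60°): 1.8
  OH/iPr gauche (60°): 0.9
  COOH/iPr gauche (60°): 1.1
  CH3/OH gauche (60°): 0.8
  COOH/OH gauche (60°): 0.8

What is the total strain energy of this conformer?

This conformer (staggered): iPr–OH gauche, iPr–COOH gauche, CH3–OH gauche, tBu–COOH gauche; 0.9 + 1.1 + 0.8 + 1.8 = 4.6 kcal/mol.

4.6 kcal/mol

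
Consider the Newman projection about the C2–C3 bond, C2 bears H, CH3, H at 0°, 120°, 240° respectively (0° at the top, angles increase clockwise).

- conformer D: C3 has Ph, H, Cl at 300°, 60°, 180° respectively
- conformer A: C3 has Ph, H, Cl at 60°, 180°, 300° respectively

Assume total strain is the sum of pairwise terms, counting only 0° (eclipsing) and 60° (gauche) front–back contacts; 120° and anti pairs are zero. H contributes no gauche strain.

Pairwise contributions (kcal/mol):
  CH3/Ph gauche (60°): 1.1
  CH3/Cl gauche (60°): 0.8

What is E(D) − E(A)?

D (staggered): CH3(120°)/Cl(180°) gauche 0.8 → 0.8 kcal/mol.
A (staggered): CH3(120°)/Ph(60°) gauche 1.1 → 1.1 kcal/mol.
E(D) − E(A) = 0.8 − 1.1 = -0.3 kcal/mol.

-0.3 kcal/mol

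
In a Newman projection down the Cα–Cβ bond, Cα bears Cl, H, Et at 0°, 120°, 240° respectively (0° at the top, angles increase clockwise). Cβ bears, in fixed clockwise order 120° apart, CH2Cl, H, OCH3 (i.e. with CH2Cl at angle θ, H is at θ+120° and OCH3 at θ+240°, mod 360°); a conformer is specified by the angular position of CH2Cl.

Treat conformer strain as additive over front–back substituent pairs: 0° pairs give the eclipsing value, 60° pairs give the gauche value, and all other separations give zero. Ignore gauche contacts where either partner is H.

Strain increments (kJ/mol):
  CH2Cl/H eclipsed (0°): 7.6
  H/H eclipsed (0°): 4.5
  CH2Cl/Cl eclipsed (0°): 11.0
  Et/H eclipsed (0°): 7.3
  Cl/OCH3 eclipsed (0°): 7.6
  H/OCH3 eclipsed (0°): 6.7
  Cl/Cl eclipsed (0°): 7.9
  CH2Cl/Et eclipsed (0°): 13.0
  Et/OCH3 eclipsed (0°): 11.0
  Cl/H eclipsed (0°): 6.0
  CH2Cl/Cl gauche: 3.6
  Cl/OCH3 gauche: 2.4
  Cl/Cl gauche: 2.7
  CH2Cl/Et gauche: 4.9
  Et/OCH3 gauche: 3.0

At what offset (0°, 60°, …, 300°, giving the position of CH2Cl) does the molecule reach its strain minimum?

CH2Cl at 0° (eclipsed): Cl(0°)/CH2Cl(0°) eclipsed 11.0; H(120°)/H(120°) eclipsed 4.5; Et(240°)/OCH3(240°) eclipsed 11.0 → 26.5 kJ/mol.
CH2Cl at 60° (staggered): Cl(0°)/CH2Cl(60°) gauche 3.6; Cl(0°)/OCH3(300°) gauche 2.4; Et(240°)/OCH3(300°) gauche 3.0 → 9.0 kJ/mol.
CH2Cl at 120° (eclipsed): Cl(0°)/OCH3(0°) eclipsed 7.6; H(120°)/CH2Cl(120°) eclipsed 7.6; Et(240°)/H(240°) eclipsed 7.3 → 22.5 kJ/mol.
CH2Cl at 180° (staggered): Cl(0°)/OCH3(60°) gauche 2.4; Et(240°)/CH2Cl(180°) gauche 4.9 → 7.3 kJ/mol.
CH2Cl at 240° (eclipsed): Cl(0°)/H(0°) eclipsed 6.0; H(120°)/OCH3(120°) eclipsed 6.7; Et(240°)/CH2Cl(240°) eclipsed 13.0 → 25.7 kJ/mol.
CH2Cl at 300° (staggered): Cl(0°)/CH2Cl(300°) gauche 3.6; Et(240°)/CH2Cl(300°) gauche 4.9; Et(240°)/OCH3(180°) gauche 3.0 → 11.5 kJ/mol.
The minimum (7.3 kJ/mol) occurs with CH2Cl at 180°.

180°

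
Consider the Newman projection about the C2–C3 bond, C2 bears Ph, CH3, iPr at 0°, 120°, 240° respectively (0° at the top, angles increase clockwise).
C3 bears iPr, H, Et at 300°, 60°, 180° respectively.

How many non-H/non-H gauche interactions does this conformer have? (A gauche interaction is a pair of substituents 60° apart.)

Non-H gauche pairs: Ph(0°)/iPr(300°); CH3(120°)/Et(180°); iPr(240°)/iPr(300°); iPr(240°)/Et(180°) — 4 interactions.

4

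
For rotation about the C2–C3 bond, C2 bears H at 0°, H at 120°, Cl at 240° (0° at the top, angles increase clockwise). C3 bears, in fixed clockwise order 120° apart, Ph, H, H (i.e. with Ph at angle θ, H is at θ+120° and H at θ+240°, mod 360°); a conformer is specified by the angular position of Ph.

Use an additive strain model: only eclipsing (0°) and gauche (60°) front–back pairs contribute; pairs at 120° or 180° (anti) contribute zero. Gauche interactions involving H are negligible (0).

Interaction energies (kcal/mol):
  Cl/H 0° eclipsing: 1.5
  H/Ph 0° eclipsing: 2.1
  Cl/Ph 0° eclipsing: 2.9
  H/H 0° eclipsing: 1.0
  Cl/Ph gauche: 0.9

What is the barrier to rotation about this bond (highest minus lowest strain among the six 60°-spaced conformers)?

Ph at 0° (eclipsed): H–Ph eclipsed, H–H eclipsed, Cl–H eclipsed; 2.1 + 1.0 + 1.5 = 4.6 kcal/mol.
Ph at 60° (staggered): no non-H gauche contacts → 0.0 kcal/mol.
Ph at 120° (eclipsed): H–H eclipsed, H–Ph eclipsed, Cl–H eclipsed; 1.0 + 2.1 + 1.5 = 4.6 kcal/mol.
Ph at 180° (staggered): Cl–Ph gauche; 0.9 = 0.9 kcal/mol.
Ph at 240° (eclipsed): H–H eclipsed, H–H eclipsed, Cl–Ph eclipsed; 1.0 + 1.0 + 2.9 = 4.9 kcal/mol.
Ph at 300° (staggered): Cl–Ph gauche; 0.9 = 0.9 kcal/mol.
Max at 240° (4.9 kcal/mol), min at 60° (0.0 kcal/mol); barrier = 4.9 kcal/mol.

4.9 kcal/mol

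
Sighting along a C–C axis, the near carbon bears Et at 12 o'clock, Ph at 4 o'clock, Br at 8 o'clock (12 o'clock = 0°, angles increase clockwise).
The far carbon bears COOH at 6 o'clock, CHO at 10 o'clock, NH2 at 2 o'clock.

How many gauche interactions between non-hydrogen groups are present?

6

Non-H gauche pairs: Et(0°)/CHO(300°); Et(0°)/NH2(60°); Ph(120°)/COOH(180°); Ph(120°)/NH2(60°); Br(240°)/COOH(180°); Br(240°)/CHO(300°) — 6 interactions.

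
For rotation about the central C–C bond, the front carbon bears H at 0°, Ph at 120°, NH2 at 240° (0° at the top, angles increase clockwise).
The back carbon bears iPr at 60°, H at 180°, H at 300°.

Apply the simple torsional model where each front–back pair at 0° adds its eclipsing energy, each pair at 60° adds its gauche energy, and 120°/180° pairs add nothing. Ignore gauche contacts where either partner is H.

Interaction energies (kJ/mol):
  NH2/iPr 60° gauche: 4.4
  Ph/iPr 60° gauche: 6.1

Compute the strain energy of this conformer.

6.1 kJ/mol

This conformer is staggered. Ph at 120° is gauche with iPr at 60° (6.1). Total 6.1 kJ/mol.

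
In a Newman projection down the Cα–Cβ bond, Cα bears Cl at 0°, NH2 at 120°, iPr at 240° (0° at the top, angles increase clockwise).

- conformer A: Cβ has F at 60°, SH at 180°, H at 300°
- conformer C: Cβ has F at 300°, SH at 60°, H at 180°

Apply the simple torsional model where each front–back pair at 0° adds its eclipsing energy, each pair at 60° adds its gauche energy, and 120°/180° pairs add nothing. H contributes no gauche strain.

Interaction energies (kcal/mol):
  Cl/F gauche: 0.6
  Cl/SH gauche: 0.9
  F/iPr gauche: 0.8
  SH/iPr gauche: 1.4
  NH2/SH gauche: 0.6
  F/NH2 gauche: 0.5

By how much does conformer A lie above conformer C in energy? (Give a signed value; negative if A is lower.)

+0.2 kcal/mol

A (staggered): Cl(0°)/F(60°) gauche 0.6; NH2(120°)/F(60°) gauche 0.5; NH2(120°)/SH(180°) gauche 0.6; iPr(240°)/SH(180°) gauche 1.4 → 3.1 kcal/mol.
C (staggered): Cl(0°)/F(300°) gauche 0.6; Cl(0°)/SH(60°) gauche 0.9; NH2(120°)/SH(60°) gauche 0.6; iPr(240°)/F(300°) gauche 0.8 → 2.9 kcal/mol.
E(A) − E(C) = 3.1 − 2.9 = +0.2 kcal/mol.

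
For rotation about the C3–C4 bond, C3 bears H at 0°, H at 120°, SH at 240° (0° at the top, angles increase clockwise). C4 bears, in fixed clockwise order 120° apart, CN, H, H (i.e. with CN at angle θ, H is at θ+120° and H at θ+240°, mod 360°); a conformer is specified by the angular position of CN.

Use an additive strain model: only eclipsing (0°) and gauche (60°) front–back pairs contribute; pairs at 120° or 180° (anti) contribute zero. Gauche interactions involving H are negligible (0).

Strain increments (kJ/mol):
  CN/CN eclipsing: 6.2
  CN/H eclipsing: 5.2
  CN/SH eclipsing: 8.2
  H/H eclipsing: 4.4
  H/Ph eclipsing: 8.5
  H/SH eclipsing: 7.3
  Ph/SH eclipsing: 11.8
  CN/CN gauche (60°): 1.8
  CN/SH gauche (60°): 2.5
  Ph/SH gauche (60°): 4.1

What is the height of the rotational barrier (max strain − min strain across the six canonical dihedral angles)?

CN at 0° (eclipsed): H–CN eclipsed, H–H eclipsed, SH–H eclipsed; 5.2 + 4.4 + 7.3 = 16.9 kJ/mol.
CN at 60° (staggered): no non-H gauche contacts → 0.0 kJ/mol.
CN at 120° (eclipsed): H–H eclipsed, H–CN eclipsed, SH–H eclipsed; 4.4 + 5.2 + 7.3 = 16.9 kJ/mol.
CN at 180° (staggered): SH–CN gauche; 2.5 = 2.5 kJ/mol.
CN at 240° (eclipsed): H–H eclipsed, H–H eclipsed, SH–CN eclipsed; 4.4 + 4.4 + 8.2 = 17.0 kJ/mol.
CN at 300° (staggered): SH–CN gauche; 2.5 = 2.5 kJ/mol.
Max at 240° (17.0 kJ/mol), min at 60° (0.0 kJ/mol); barrier = 17.0 kJ/mol.

17.0 kJ/mol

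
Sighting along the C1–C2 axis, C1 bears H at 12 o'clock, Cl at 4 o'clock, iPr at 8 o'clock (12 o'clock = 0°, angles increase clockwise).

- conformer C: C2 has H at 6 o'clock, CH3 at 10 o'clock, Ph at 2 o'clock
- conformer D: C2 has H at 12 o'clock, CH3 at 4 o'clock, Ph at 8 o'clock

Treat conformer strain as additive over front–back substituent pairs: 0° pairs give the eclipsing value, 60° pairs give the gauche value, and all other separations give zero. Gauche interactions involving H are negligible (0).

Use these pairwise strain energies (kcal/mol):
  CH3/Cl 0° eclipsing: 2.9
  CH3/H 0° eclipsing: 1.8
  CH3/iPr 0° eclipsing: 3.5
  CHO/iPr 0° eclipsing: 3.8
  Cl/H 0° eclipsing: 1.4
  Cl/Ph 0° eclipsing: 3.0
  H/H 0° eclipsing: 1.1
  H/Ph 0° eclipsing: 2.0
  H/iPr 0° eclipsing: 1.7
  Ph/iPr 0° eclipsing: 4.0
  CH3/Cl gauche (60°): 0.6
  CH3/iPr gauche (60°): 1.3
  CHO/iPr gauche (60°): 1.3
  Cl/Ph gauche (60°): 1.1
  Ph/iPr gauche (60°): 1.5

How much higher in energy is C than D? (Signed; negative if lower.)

C (staggered): Cl(120°)/Ph(60°) gauche 1.1; iPr(240°)/CH3(300°) gauche 1.3 → 2.4 kcal/mol.
D (eclipsed): H(0°)/H(0°) eclipsed 1.1; Cl(120°)/CH3(120°) eclipsed 2.9; iPr(240°)/Ph(240°) eclipsed 4.0 → 8.0 kcal/mol.
E(C) − E(D) = 2.4 − 8.0 = -5.6 kcal/mol.

-5.6 kcal/mol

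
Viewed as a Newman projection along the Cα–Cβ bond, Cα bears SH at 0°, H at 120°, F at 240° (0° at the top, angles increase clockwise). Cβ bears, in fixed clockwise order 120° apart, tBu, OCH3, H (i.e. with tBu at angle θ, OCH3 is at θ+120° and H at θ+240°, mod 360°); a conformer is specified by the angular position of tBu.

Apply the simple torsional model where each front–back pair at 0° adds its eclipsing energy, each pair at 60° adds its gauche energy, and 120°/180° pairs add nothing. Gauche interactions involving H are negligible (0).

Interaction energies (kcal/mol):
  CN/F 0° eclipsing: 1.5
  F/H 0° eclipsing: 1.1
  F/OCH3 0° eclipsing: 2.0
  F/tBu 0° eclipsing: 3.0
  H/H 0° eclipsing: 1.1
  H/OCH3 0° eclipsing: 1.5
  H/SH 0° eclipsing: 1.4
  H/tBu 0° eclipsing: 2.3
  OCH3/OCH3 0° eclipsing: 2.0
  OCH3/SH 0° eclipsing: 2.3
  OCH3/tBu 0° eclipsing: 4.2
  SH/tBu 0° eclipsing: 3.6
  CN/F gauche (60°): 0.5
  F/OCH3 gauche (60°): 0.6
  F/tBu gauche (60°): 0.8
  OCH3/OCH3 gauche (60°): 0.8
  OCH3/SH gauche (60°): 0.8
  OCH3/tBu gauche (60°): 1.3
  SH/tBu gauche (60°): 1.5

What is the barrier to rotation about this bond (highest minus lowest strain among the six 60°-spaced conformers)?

4.3 kcal/mol

tBu at 0° (eclipsed): SH(0°)/tBu(0°) eclipsed 3.6; H(120°)/OCH3(120°) eclipsed 1.5; F(240°)/H(240°) eclipsed 1.1 → 6.2 kcal/mol.
tBu at 60° (staggered): SH(0°)/tBu(60°) gauche 1.5; F(240°)/OCH3(180°) gauche 0.6 → 2.1 kcal/mol.
tBu at 120° (eclipsed): SH(0°)/H(0°) eclipsed 1.4; H(120°)/tBu(120°) eclipsed 2.3; F(240°)/OCH3(240°) eclipsed 2.0 → 5.7 kcal/mol.
tBu at 180° (staggered): SH(0°)/OCH3(300°) gauche 0.8; F(240°)/tBu(180°) gauche 0.8; F(240°)/OCH3(300°) gauche 0.6 → 2.2 kcal/mol.
tBu at 240° (eclipsed): SH(0°)/OCH3(0°) eclipsed 2.3; H(120°)/H(120°) eclipsed 1.1; F(240°)/tBu(240°) eclipsed 3.0 → 6.4 kcal/mol.
tBu at 300° (staggered): SH(0°)/tBu(300°) gauche 1.5; SH(0°)/OCH3(60°) gauche 0.8; F(240°)/tBu(300°) gauche 0.8 → 3.1 kcal/mol.
Max at 240° (6.4 kcal/mol), min at 60° (2.1 kcal/mol); barrier = 4.3 kcal/mol.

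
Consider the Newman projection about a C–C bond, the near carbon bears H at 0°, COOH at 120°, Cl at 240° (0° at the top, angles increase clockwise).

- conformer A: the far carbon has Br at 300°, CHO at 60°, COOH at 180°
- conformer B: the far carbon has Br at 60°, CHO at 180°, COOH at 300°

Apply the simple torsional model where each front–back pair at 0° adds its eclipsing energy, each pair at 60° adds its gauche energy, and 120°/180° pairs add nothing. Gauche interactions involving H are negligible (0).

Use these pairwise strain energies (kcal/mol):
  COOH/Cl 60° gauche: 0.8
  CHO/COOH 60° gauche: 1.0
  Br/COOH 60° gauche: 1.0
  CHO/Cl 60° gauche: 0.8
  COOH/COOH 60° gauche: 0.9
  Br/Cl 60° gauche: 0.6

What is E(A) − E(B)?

A is staggered. COOH at 120° is gauche with CHO at 60° (1.0); COOH at 120° is gauche with COOH at 180° (0.9); Cl at 240° is gauche with Br at 300° (0.6); Cl at 240° is gauche with COOH at 180° (0.8). Total 3.3 kcal/mol.
B is staggered. COOH at 120° is gauche with Br at 60° (1.0); COOH at 120° is gauche with CHO at 180° (1.0); Cl at 240° is gauche with CHO at 180° (0.8); Cl at 240° is gauche with COOH at 300° (0.8). Total 3.6 kcal/mol.
E(A) − E(B) = 3.3 − 3.6 = -0.3 kcal/mol.

-0.3 kcal/mol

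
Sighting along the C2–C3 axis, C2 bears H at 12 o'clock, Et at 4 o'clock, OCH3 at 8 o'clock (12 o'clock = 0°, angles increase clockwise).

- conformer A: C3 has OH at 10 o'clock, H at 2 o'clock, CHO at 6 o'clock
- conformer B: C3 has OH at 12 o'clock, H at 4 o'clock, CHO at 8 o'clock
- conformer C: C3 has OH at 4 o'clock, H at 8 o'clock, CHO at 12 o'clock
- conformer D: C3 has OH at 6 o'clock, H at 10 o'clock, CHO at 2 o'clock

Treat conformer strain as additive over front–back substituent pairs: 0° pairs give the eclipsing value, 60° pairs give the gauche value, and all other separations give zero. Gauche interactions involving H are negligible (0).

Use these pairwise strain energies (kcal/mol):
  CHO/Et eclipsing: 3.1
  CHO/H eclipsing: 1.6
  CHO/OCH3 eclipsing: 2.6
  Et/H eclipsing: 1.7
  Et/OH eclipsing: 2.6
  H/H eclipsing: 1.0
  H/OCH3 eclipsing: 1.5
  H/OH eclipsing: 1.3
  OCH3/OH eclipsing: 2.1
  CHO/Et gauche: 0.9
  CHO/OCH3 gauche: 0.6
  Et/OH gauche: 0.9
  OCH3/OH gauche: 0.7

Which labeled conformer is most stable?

A

A (staggered): Et–CHO gauche, OCH3–OH gauche, OCH3–CHO gauche; 0.9 + 0.7 + 0.6 = 2.2 kcal/mol.
B (eclipsed): H–OH eclipsed, Et–H eclipsed, OCH3–CHO eclipsed; 1.3 + 1.7 + 2.6 = 5.6 kcal/mol.
C (eclipsed): H–CHO eclipsed, Et–OH eclipsed, OCH3–H eclipsed; 1.6 + 2.6 + 1.5 = 5.7 kcal/mol.
D (staggered): Et–OH gauche, Et–CHO gauche, OCH3–OH gauche; 0.9 + 0.9 + 0.7 = 2.5 kcal/mol.
A has the lowest total (2.2 kcal/mol).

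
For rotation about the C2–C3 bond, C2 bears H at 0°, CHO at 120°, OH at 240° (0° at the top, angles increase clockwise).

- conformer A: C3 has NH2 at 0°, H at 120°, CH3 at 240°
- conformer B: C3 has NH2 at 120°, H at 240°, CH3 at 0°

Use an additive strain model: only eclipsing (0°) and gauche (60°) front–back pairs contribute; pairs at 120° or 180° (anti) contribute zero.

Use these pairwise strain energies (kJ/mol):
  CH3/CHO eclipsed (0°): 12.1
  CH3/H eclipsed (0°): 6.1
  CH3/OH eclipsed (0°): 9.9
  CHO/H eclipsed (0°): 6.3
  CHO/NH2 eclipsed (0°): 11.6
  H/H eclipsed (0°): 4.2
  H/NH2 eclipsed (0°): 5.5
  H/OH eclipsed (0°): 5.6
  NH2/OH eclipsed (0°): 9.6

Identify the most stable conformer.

A

A (eclipsed): H–NH2 eclipsed, CHO–H eclipsed, OH–CH3 eclipsed; 5.5 + 6.3 + 9.9 = 21.7 kJ/mol.
B (eclipsed): H–CH3 eclipsed, CHO–NH2 eclipsed, OH–H eclipsed; 6.1 + 11.6 + 5.6 = 23.3 kJ/mol.
A has the lowest total (21.7 kJ/mol).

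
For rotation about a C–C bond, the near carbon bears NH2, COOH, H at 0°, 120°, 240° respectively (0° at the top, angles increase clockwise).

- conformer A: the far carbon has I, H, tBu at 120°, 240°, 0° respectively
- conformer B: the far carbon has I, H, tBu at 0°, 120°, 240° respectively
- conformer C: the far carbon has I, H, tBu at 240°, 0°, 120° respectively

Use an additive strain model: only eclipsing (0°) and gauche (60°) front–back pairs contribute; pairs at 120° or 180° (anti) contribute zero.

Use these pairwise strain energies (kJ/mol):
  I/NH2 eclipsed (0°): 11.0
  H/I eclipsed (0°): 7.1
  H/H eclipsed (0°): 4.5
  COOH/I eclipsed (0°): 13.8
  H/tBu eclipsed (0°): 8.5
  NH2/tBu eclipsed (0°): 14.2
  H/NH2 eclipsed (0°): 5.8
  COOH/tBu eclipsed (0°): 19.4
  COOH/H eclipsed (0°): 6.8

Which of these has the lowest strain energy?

A is eclipsed. NH2 at 0° is eclipsed with tBu at 0° (14.2); COOH at 120° is eclipsed with I at 120° (13.8); H at 240° is eclipsed with H at 240° (4.5). Total 32.5 kJ/mol.
B is eclipsed. NH2 at 0° is eclipsed with I at 0° (11.0); COOH at 120° is eclipsed with H at 120° (6.8); H at 240° is eclipsed with tBu at 240° (8.5). Total 26.3 kJ/mol.
C is eclipsed. NH2 at 0° is eclipsed with H at 0° (5.8); COOH at 120° is eclipsed with tBu at 120° (19.4); H at 240° is eclipsed with I at 240° (7.1). Total 32.3 kJ/mol.
B has the lowest total (26.3 kJ/mol).

B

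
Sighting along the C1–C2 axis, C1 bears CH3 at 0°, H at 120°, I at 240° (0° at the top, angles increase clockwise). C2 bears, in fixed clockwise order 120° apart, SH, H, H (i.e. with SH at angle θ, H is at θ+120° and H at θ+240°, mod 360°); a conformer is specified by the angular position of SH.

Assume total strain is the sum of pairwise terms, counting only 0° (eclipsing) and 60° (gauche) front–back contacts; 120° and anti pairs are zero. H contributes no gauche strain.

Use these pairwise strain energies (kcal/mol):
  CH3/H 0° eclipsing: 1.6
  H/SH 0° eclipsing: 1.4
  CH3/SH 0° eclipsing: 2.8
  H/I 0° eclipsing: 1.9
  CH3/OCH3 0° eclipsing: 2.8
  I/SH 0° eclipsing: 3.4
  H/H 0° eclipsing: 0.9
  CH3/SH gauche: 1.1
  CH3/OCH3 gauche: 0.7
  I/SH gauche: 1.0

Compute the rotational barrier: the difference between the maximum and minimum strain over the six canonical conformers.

4.9 kcal/mol

SH at 0° (eclipsed): CH3–SH eclipsed, H–H eclipsed, I–H eclipsed; 2.8 + 0.9 + 1.9 = 5.6 kcal/mol.
SH at 60° (staggered): CH3–SH gauche; 1.1 = 1.1 kcal/mol.
SH at 120° (eclipsed): CH3–H eclipsed, H–SH eclipsed, I–H eclipsed; 1.6 + 1.4 + 1.9 = 4.9 kcal/mol.
SH at 180° (staggered): I–SH gauche; 1.0 = 1.0 kcal/mol.
SH at 240° (eclipsed): CH3–H eclipsed, H–H eclipsed, I–SH eclipsed; 1.6 + 0.9 + 3.4 = 5.9 kcal/mol.
SH at 300° (staggered): CH3–SH gauche, I–SH gauche; 1.1 + 1.0 = 2.1 kcal/mol.
Max at 240° (5.9 kcal/mol), min at 180° (1.0 kcal/mol); barrier = 4.9 kcal/mol.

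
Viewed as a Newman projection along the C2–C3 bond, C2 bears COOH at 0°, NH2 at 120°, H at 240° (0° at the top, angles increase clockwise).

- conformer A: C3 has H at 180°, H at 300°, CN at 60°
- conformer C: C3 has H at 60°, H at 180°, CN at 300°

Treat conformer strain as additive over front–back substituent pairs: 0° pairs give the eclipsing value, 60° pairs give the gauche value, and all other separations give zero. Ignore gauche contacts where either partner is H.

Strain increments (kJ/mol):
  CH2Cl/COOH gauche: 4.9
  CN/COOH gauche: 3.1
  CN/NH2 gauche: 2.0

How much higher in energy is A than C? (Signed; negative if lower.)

A (staggered): COOH(0°)/CN(60°) gauche 3.1; NH2(120°)/CN(60°) gauche 2.0 → 5.1 kJ/mol.
C (staggered): COOH(0°)/CN(300°) gauche 3.1 → 3.1 kJ/mol.
E(A) − E(C) = 5.1 − 3.1 = +2.0 kJ/mol.

+2.0 kJ/mol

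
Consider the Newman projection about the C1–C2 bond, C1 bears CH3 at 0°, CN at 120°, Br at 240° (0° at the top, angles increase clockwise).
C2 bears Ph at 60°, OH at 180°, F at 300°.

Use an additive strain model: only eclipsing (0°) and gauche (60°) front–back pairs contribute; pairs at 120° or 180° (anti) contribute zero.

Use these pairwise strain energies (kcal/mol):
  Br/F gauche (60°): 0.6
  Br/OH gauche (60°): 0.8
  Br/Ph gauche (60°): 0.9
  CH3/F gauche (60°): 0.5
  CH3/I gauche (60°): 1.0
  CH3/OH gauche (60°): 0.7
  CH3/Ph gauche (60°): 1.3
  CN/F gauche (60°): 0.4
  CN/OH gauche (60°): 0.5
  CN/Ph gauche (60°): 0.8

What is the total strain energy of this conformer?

4.5 kcal/mol

This conformer (staggered): CH3–Ph gauche, CH3–F gauche, CN–Ph gauche, CN–OH gauche, Br–OH gauche, Br–F gauche; 1.3 + 0.5 + 0.8 + 0.5 + 0.8 + 0.6 = 4.5 kcal/mol.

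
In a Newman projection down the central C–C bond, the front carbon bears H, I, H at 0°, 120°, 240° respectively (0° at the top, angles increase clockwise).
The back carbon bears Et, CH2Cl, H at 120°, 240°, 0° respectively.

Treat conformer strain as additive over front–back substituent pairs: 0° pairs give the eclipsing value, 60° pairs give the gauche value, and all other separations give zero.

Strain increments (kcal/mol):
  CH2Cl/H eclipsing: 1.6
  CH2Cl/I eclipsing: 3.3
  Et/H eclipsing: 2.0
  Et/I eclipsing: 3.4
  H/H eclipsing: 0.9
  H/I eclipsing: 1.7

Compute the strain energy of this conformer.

5.9 kcal/mol

This conformer (eclipsed): H(0°)/H(0°) eclipsed 0.9; I(120°)/Et(120°) eclipsed 3.4; H(240°)/CH2Cl(240°) eclipsed 1.6 → 5.9 kcal/mol.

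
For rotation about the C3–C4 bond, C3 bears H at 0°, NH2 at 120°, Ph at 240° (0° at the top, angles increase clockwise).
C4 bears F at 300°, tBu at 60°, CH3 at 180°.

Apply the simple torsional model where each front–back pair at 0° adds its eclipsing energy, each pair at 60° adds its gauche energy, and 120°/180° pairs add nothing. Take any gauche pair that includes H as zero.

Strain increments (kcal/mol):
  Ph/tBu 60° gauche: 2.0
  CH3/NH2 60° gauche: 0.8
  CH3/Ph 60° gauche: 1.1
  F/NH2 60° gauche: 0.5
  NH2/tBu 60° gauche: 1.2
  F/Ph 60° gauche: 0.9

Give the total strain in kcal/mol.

4.0 kcal/mol

This conformer (staggered): NH2–tBu gauche, NH2–CH3 gauche, Ph–F gauche, Ph–CH3 gauche; 1.2 + 0.8 + 0.9 + 1.1 = 4.0 kcal/mol.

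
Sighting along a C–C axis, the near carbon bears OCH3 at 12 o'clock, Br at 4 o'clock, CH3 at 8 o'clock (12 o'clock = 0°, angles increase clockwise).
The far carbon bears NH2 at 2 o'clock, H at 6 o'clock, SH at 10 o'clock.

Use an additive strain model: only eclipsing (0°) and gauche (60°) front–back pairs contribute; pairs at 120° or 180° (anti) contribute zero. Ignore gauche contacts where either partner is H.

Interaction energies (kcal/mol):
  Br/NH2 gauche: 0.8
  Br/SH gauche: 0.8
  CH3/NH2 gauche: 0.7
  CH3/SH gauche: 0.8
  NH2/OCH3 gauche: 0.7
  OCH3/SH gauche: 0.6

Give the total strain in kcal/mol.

This conformer (staggered): OCH3–NH2 gauche, OCH3–SH gauche, Br–NH2 gauche, CH3–SH gauche; 0.7 + 0.6 + 0.8 + 0.8 = 2.9 kcal/mol.

2.9 kcal/mol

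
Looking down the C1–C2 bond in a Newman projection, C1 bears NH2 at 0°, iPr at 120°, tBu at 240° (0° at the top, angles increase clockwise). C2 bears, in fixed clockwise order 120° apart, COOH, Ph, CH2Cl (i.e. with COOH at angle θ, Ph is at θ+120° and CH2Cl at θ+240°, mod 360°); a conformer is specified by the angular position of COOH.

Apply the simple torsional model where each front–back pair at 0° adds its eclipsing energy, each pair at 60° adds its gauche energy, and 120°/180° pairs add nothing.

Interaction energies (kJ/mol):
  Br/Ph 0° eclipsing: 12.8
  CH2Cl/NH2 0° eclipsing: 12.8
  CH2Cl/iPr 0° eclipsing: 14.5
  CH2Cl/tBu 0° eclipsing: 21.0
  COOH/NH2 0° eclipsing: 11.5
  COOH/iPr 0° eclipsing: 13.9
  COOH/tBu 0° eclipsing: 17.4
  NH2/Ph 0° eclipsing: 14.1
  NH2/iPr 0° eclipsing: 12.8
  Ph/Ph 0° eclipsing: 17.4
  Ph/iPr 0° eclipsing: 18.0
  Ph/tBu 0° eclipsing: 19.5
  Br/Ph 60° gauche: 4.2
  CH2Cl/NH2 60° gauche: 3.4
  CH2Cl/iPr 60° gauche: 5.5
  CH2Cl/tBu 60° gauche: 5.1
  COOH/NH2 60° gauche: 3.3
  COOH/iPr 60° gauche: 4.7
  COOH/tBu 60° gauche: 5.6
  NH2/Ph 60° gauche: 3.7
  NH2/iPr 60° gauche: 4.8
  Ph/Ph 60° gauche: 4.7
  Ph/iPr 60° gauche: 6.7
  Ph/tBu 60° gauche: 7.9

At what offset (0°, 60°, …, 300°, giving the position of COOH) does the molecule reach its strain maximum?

COOH at 0° is eclipsed. NH2 at 0° is eclipsed with COOH at 0° (11.5); iPr at 120° is eclipsed with Ph at 120° (18.0); tBu at 240° is eclipsed with CH2Cl at 240° (21.0). Total 50.5 kJ/mol.
COOH at 60° is staggered. NH2 at 0° is gauche with COOH at 60° (3.3); NH2 at 0° is gauche with CH2Cl at 300° (3.4); iPr at 120° is gauche with COOH at 60° (4.7); iPr at 120° is gauche with Ph at 180° (6.7); tBu at 240° is gauche with Ph at 180° (7.9); tBu at 240° is gauche with CH2Cl at 300° (5.1). Total 31.1 kJ/mol.
COOH at 120° is eclipsed. NH2 at 0° is eclipsed with CH2Cl at 0° (12.8); iPr at 120° is eclipsed with COOH at 120° (13.9); tBu at 240° is eclipsed with Ph at 240° (19.5). Total 46.2 kJ/mol.
COOH at 180° is staggered. NH2 at 0° is gauche with Ph at 300° (3.7); NH2 at 0° is gauche with CH2Cl at 60° (3.4); iPr at 120° is gauche with COOH at 180° (4.7); iPr at 120° is gauche with CH2Cl at 60° (5.5); tBu at 240° is gauche with COOH at 180° (5.6); tBu at 240° is gauche with Ph at 300° (7.9). Total 30.8 kJ/mol.
COOH at 240° is eclipsed. NH2 at 0° is eclipsed with Ph at 0° (14.1); iPr at 120° is eclipsed with CH2Cl at 120° (14.5); tBu at 240° is eclipsed with COOH at 240° (17.4). Total 46.0 kJ/mol.
COOH at 300° is staggered. NH2 at 0° is gauche with COOH at 300° (3.3); NH2 at 0° is gauche with Ph at 60° (3.7); iPr at 120° is gauche with Ph at 60° (6.7); iPr at 120° is gauche with CH2Cl at 180° (5.5); tBu at 240° is gauche with COOH at 300° (5.6); tBu at 240° is gauche with CH2Cl at 180° (5.1). Total 29.9 kJ/mol.
The maximum (50.5 kJ/mol) occurs with COOH at 0°.

0°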